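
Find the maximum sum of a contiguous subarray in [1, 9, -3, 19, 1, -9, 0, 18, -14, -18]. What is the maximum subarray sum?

Using Kadane's algorithm on [1, 9, -3, 19, 1, -9, 0, 18, -14, -18]:

Scanning through the array:
Position 1 (value 9): max_ending_here = 10, max_so_far = 10
Position 2 (value -3): max_ending_here = 7, max_so_far = 10
Position 3 (value 19): max_ending_here = 26, max_so_far = 26
Position 4 (value 1): max_ending_here = 27, max_so_far = 27
Position 5 (value -9): max_ending_here = 18, max_so_far = 27
Position 6 (value 0): max_ending_here = 18, max_so_far = 27
Position 7 (value 18): max_ending_here = 36, max_so_far = 36
Position 8 (value -14): max_ending_here = 22, max_so_far = 36
Position 9 (value -18): max_ending_here = 4, max_so_far = 36

Maximum subarray: [1, 9, -3, 19, 1, -9, 0, 18]
Maximum sum: 36

The maximum subarray is [1, 9, -3, 19, 1, -9, 0, 18] with sum 36. This subarray runs from index 0 to index 7.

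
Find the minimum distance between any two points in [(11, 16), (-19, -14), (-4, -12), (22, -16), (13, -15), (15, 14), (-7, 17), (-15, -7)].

Computing all pairwise distances among 8 points:

d((11, 16), (-19, -14)) = 42.4264
d((11, 16), (-4, -12)) = 31.7648
d((11, 16), (22, -16)) = 33.8378
d((11, 16), (13, -15)) = 31.0644
d((11, 16), (15, 14)) = 4.4721 <-- minimum
d((11, 16), (-7, 17)) = 18.0278
d((11, 16), (-15, -7)) = 34.7131
d((-19, -14), (-4, -12)) = 15.1327
d((-19, -14), (22, -16)) = 41.0488
d((-19, -14), (13, -15)) = 32.0156
d((-19, -14), (15, 14)) = 44.0454
d((-19, -14), (-7, 17)) = 33.2415
d((-19, -14), (-15, -7)) = 8.0623
d((-4, -12), (22, -16)) = 26.3059
d((-4, -12), (13, -15)) = 17.2627
d((-4, -12), (15, 14)) = 32.2025
d((-4, -12), (-7, 17)) = 29.1548
d((-4, -12), (-15, -7)) = 12.083
d((22, -16), (13, -15)) = 9.0554
d((22, -16), (15, 14)) = 30.8058
d((22, -16), (-7, 17)) = 43.9318
d((22, -16), (-15, -7)) = 38.0789
d((13, -15), (15, 14)) = 29.0689
d((13, -15), (-7, 17)) = 37.7359
d((13, -15), (-15, -7)) = 29.1204
d((15, 14), (-7, 17)) = 22.2036
d((15, 14), (-15, -7)) = 36.6197
d((-7, 17), (-15, -7)) = 25.2982

Closest pair: (11, 16) and (15, 14) with distance 4.4721

The closest pair is (11, 16) and (15, 14) with Euclidean distance 4.4721. For 8 points, brute-force pairwise comparison is shown above. For large n, the divide-and-conquer algorithm (sort by x, recurse on halves, check the dividing strip) achieves O(n log n).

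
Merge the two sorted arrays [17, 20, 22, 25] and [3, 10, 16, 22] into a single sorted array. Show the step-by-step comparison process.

Merging process:

Compare 17 vs 3: take 3 from right. Merged: [3]
Compare 17 vs 10: take 10 from right. Merged: [3, 10]
Compare 17 vs 16: take 16 from right. Merged: [3, 10, 16]
Compare 17 vs 22: take 17 from left. Merged: [3, 10, 16, 17]
Compare 20 vs 22: take 20 from left. Merged: [3, 10, 16, 17, 20]
Compare 22 vs 22: take 22 from left. Merged: [3, 10, 16, 17, 20, 22]
Compare 25 vs 22: take 22 from right. Merged: [3, 10, 16, 17, 20, 22, 22]
Append remaining from left: [25]. Merged: [3, 10, 16, 17, 20, 22, 22, 25]

Final merged array: [3, 10, 16, 17, 20, 22, 22, 25]
Total comparisons: 7

The merged array is [3, 10, 16, 17, 20, 22, 22, 25], requiring 7 comparisons. The merge step runs in O(n) time where n is the total number of elements.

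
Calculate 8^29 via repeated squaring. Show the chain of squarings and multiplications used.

Computing 8^29 by squaring (build up from 8^1; each line after the first costs one multiplication):

8^1 = 8
8^2 = (8^1)^2 = 8^2 = 64
8^3 = 8 * 8^2 = 8 * 64 = 512
8^6 = (8^3)^2 = 512^2 = 262144
8^7 = 8 * 8^6 = 8 * 262144 = 2097152
8^14 = (8^7)^2 = 2097152^2 = 4398046511104
8^28 = (8^14)^2 = 4398046511104^2 = 19342813113834066795298816
8^29 = 8 * 8^28 = 8 * 19342813113834066795298816 = 154742504910672534362390528

Result: 154742504910672534362390528
Multiplications needed: 7 (7 lines after 8^1)

8^29 = 154742504910672534362390528. Using exponentiation by squaring, this requires 7 multiplications. The key idea: if the exponent is even, square the half-power; if odd, multiply by the base once.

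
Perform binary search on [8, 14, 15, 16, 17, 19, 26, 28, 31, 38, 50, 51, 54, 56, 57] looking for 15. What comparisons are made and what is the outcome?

Binary search for 15 in [8, 14, 15, 16, 17, 19, 26, 28, 31, 38, 50, 51, 54, 56, 57]:

lo=0, hi=14, mid=7, arr[mid]=28 -> 28 > 15, search left half
lo=0, hi=6, mid=3, arr[mid]=16 -> 16 > 15, search left half
lo=0, hi=2, mid=1, arr[mid]=14 -> 14 < 15, search right half
lo=2, hi=2, mid=2, arr[mid]=15 -> Found target at index 2!

Binary search finds 15 at index 2 after 4 comparisons. The search repeatedly halves the search space by comparing with the middle element.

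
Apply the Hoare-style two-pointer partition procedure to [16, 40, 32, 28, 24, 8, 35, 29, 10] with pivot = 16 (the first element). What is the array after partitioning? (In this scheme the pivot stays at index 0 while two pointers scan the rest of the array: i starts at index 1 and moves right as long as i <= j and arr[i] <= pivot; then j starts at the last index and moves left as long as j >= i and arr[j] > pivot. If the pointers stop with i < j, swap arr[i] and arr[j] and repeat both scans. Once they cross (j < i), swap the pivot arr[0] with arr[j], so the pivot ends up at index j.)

Hoare-style two-pointer partition with pivot = 16:

Initial array: [16, 40, 32, 28, 24, 8, 35, 29, 10]

Pointers start at i = 1, j = 8.
i stops at index 1 (arr[1]=40 > 16), j stops at index 8 (arr[8]=10 <= 16): swap arr[1] and arr[8], array becomes [16, 10, 32, 28, 24, 8, 35, 29, 40]
i stops at index 2 (arr[2]=32 > 16), j stops at index 5 (arr[5]=8 <= 16): swap arr[2] and arr[5], array becomes [16, 10, 8, 28, 24, 32, 35, 29, 40]
i ends at 3, j ends at 2: the pointers have crossed (j < i), so scanning stops.

Swap pivot arr[0] with arr[2] to place pivot at position 2: [8, 10, 16, 28, 24, 32, 35, 29, 40]
Pivot position: 2

After partitioning with pivot 16, the array becomes [8, 10, 16, 28, 24, 32, 35, 29, 40]. The pivot is placed at index 2. All elements to the left of the pivot are <= 16, and all elements to the right are > 16.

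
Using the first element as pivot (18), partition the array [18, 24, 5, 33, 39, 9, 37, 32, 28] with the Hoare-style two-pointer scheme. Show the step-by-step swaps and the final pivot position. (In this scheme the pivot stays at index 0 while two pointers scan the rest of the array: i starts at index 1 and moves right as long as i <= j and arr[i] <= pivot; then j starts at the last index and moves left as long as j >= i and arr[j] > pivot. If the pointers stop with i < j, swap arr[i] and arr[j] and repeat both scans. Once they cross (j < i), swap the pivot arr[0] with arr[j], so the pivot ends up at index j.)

Hoare-style two-pointer partition with pivot = 18:

Initial array: [18, 24, 5, 33, 39, 9, 37, 32, 28]

Pointers start at i = 1, j = 8.
i stops at index 1 (arr[1]=24 > 18), j stops at index 5 (arr[5]=9 <= 18): swap arr[1] and arr[5], array becomes [18, 9, 5, 33, 39, 24, 37, 32, 28]
i ends at 3, j ends at 2: the pointers have crossed (j < i), so scanning stops.

Swap pivot arr[0] with arr[2] to place pivot at position 2: [5, 9, 18, 33, 39, 24, 37, 32, 28]
Pivot position: 2

After partitioning with pivot 18, the array becomes [5, 9, 18, 33, 39, 24, 37, 32, 28]. The pivot is placed at index 2. All elements to the left of the pivot are <= 18, and all elements to the right are > 18.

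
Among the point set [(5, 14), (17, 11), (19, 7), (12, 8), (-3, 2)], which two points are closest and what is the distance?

Computing all pairwise distances among 5 points:

d((5, 14), (17, 11)) = 12.3693
d((5, 14), (19, 7)) = 15.6525
d((5, 14), (12, 8)) = 9.2195
d((5, 14), (-3, 2)) = 14.4222
d((17, 11), (19, 7)) = 4.4721 <-- minimum
d((17, 11), (12, 8)) = 5.831
d((17, 11), (-3, 2)) = 21.9317
d((19, 7), (12, 8)) = 7.0711
d((19, 7), (-3, 2)) = 22.561
d((12, 8), (-3, 2)) = 16.1555

Closest pair: (17, 11) and (19, 7) with distance 4.4721

The closest pair is (17, 11) and (19, 7) with Euclidean distance 4.4721. For 5 points, brute-force pairwise comparison is shown above. For large n, the divide-and-conquer algorithm (sort by x, recurse on halves, check the dividing strip) achieves O(n log n).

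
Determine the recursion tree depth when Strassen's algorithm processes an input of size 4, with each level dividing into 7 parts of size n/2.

For divide and conquer with division factor 2:

Problem sizes at each level:
Level 0: 4
Level 1: 2
Level 2: 1

The root is level 0 and the size-1 base case is level 2 (the tree spans levels 0 through 2, i.e. 3 levels counting the root), so the depth is the number of divisions: log_2(4) = 2

The recursion tree depth is log_2(4) = 2. At each level, the problem size is divided by 2, so it takes 2 divisions to reduce to a base case of size 1. The algorithm makes 7 recursive calls at each level.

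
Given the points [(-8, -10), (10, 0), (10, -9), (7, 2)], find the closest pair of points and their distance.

Computing all pairwise distances among 4 points:

d((-8, -10), (10, 0)) = 20.5913
d((-8, -10), (10, -9)) = 18.0278
d((-8, -10), (7, 2)) = 19.2094
d((10, 0), (10, -9)) = 9.0
d((10, 0), (7, 2)) = 3.6056 <-- minimum
d((10, -9), (7, 2)) = 11.4018

Closest pair: (10, 0) and (7, 2) with distance 3.6056

The closest pair is (10, 0) and (7, 2) with Euclidean distance 3.6056. For 4 points, brute-force pairwise comparison is shown above. For large n, the divide-and-conquer algorithm (sort by x, recurse on halves, check the dividing strip) achieves O(n log n).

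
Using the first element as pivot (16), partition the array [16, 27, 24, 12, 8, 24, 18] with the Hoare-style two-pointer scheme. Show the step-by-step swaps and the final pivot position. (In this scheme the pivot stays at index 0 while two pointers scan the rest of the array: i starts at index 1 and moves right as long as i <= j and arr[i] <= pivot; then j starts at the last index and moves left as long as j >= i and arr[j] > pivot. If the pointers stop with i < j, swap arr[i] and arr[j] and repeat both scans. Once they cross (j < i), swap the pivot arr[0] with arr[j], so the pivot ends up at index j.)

Hoare-style two-pointer partition with pivot = 16:

Initial array: [16, 27, 24, 12, 8, 24, 18]

Pointers start at i = 1, j = 6.
i stops at index 1 (arr[1]=27 > 16), j stops at index 4 (arr[4]=8 <= 16): swap arr[1] and arr[4], array becomes [16, 8, 24, 12, 27, 24, 18]
i stops at index 2 (arr[2]=24 > 16), j stops at index 3 (arr[3]=12 <= 16): swap arr[2] and arr[3], array becomes [16, 8, 12, 24, 27, 24, 18]
i ends at 3, j ends at 2: the pointers have crossed (j < i), so scanning stops.

Swap pivot arr[0] with arr[2] to place pivot at position 2: [12, 8, 16, 24, 27, 24, 18]
Pivot position: 2

After partitioning with pivot 16, the array becomes [12, 8, 16, 24, 27, 24, 18]. The pivot is placed at index 2. All elements to the left of the pivot are <= 16, and all elements to the right are > 16.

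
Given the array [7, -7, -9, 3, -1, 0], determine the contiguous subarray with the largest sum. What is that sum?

Using Kadane's algorithm on [7, -7, -9, 3, -1, 0]:

Scanning through the array:
Position 1 (value -7): max_ending_here = 0, max_so_far = 7
Position 2 (value -9): max_ending_here = -9, max_so_far = 7
Position 3 (value 3): max_ending_here = 3, max_so_far = 7
Position 4 (value -1): max_ending_here = 2, max_so_far = 7
Position 5 (value 0): max_ending_here = 2, max_so_far = 7

Maximum subarray: [7]
Maximum sum: 7

The maximum subarray is [7] with sum 7. This subarray runs from index 0 to index 0.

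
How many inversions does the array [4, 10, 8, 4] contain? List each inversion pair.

Finding inversions in [4, 10, 8, 4]:

(1, 2): arr[1]=10 > arr[2]=8
(1, 3): arr[1]=10 > arr[3]=4
(2, 3): arr[2]=8 > arr[3]=4

Total inversions: 3

The array has 3 inversion(s): (1,2), (1,3), (2,3). Each pair (i,j) satisfies i < j and arr[i] > arr[j].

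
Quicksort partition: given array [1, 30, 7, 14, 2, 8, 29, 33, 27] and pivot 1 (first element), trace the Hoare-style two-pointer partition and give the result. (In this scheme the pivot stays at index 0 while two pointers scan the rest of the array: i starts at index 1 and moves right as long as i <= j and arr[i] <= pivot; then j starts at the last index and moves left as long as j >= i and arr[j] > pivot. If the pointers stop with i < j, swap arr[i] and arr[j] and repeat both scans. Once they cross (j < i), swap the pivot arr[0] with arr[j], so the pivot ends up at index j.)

Hoare-style two-pointer partition with pivot = 1:

Initial array: [1, 30, 7, 14, 2, 8, 29, 33, 27]

Pointers start at i = 1, j = 8.
i ends at 1, j ends at 0: the pointers have crossed (j < i), so scanning stops.

j = 0, so swapping arr[0] with arr[j] leaves the pivot at position 0: [1, 30, 7, 14, 2, 8, 29, 33, 27]
Pivot position: 0

After partitioning with pivot 1, the array becomes [1, 30, 7, 14, 2, 8, 29, 33, 27]. The pivot is placed at index 0. All elements to the left of the pivot are <= 1, and all elements to the right are > 1.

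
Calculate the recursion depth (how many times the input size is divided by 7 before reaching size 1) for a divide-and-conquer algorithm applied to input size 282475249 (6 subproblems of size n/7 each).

For divide and conquer with division factor 7:

Problem sizes at each level:
Level 0: 282475249
Level 1: 40353607
Level 2: 5764801
Level 3: 823543
Level 4: 117649
Level 5: 16807
Level 6: 2401
Level 7: 343
Level 8: 49
Level 9: 7
Level 10: 1

The root is level 0 and the size-1 base case is level 10 (the tree spans levels 0 through 10, i.e. 11 levels counting the root), so the depth is the number of divisions: log_7(282475249) = 10

The recursion tree depth is log_7(282475249) = 10. At each level, the problem size is divided by 7, so it takes 10 divisions to reduce to a base case of size 1. The algorithm makes 6 recursive calls at each level.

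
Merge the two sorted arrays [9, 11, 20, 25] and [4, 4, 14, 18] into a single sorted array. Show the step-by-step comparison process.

Merging process:

Compare 9 vs 4: take 4 from right. Merged: [4]
Compare 9 vs 4: take 4 from right. Merged: [4, 4]
Compare 9 vs 14: take 9 from left. Merged: [4, 4, 9]
Compare 11 vs 14: take 11 from left. Merged: [4, 4, 9, 11]
Compare 20 vs 14: take 14 from right. Merged: [4, 4, 9, 11, 14]
Compare 20 vs 18: take 18 from right. Merged: [4, 4, 9, 11, 14, 18]
Append remaining from left: [20, 25]. Merged: [4, 4, 9, 11, 14, 18, 20, 25]

Final merged array: [4, 4, 9, 11, 14, 18, 20, 25]
Total comparisons: 6

The merged array is [4, 4, 9, 11, 14, 18, 20, 25], requiring 6 comparisons. The merge step runs in O(n) time where n is the total number of elements.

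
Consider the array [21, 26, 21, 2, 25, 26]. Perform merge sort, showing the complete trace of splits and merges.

Merge sort trace:

Split: [21, 26, 21, 2, 25, 26] -> [21, 26, 21] and [2, 25, 26]
  Split: [21, 26, 21] -> [21] and [26, 21]
    Split: [26, 21] -> [26] and [21]
    Merge: [26] + [21] -> [21, 26]
  Merge: [21] + [21, 26] -> [21, 21, 26]
  Split: [2, 25, 26] -> [2] and [25, 26]
    Split: [25, 26] -> [25] and [26]
    Merge: [25] + [26] -> [25, 26]
  Merge: [2] + [25, 26] -> [2, 25, 26]
Merge: [21, 21, 26] + [2, 25, 26] -> [2, 21, 21, 25, 26, 26]

Final sorted array: [2, 21, 21, 25, 26, 26]

The merge sort proceeds by recursively splitting the array and merging sorted halves.
After all merges, the sorted array is [2, 21, 21, 25, 26, 26].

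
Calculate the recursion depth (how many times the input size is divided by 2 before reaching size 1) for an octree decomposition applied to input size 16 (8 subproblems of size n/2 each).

For divide and conquer with division factor 2:

Problem sizes at each level:
Level 0: 16
Level 1: 8
Level 2: 4
Level 3: 2
Level 4: 1

The root is level 0 and the size-1 base case is level 4 (the tree spans levels 0 through 4, i.e. 5 levels counting the root), so the depth is the number of divisions: log_2(16) = 4

The recursion tree depth is log_2(16) = 4. At each level, the problem size is divided by 2, so it takes 4 divisions to reduce to a base case of size 1. The algorithm makes 8 recursive calls at each level.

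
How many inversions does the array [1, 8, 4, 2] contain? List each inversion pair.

Finding inversions in [1, 8, 4, 2]:

(1, 2): arr[1]=8 > arr[2]=4
(1, 3): arr[1]=8 > arr[3]=2
(2, 3): arr[2]=4 > arr[3]=2

Total inversions: 3

The array has 3 inversion(s): (1,2), (1,3), (2,3). Each pair (i,j) satisfies i < j and arr[i] > arr[j].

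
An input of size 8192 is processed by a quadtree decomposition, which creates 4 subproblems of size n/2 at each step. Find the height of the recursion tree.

For divide and conquer with division factor 2:

Problem sizes at each level:
Level 0: 8192
Level 1: 4096
Level 2: 2048
Level 3: 1024
Level 4: 512
Level 5: 256
Level 6: 128
Level 7: 64
Level 8: 32
Level 9: 16
Level 10: 8
Level 11: 4
Level 12: 2
Level 13: 1

The root is level 0 and the size-1 base case is level 13 (the tree spans levels 0 through 13, i.e. 14 levels counting the root), so the depth is the number of divisions: log_2(8192) = 13

The recursion tree depth is log_2(8192) = 13. At each level, the problem size is divided by 2, so it takes 13 divisions to reduce to a base case of size 1. The algorithm makes 4 recursive calls at each level.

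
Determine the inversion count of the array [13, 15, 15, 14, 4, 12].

Finding inversions in [13, 15, 15, 14, 4, 12]:

(0, 4): arr[0]=13 > arr[4]=4
(0, 5): arr[0]=13 > arr[5]=12
(1, 3): arr[1]=15 > arr[3]=14
(1, 4): arr[1]=15 > arr[4]=4
(1, 5): arr[1]=15 > arr[5]=12
(2, 3): arr[2]=15 > arr[3]=14
(2, 4): arr[2]=15 > arr[4]=4
(2, 5): arr[2]=15 > arr[5]=12
(3, 4): arr[3]=14 > arr[4]=4
(3, 5): arr[3]=14 > arr[5]=12

Total inversions: 10

The array has 10 inversion(s): (0,4), (0,5), (1,3), (1,4), (1,5), (2,3), (2,4), (2,5), (3,4), (3,5). Each pair (i,j) satisfies i < j and arr[i] > arr[j].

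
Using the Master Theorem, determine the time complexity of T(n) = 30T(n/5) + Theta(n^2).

Master Theorem for T(n) = 30T(n/5) + O(n^2):

a = 30, b = 5, c = 2
log_b(a) = log_5(30) = 2.1133

Case 1: c = 2 < log_5(30) = 2.1133
T(n) = O(n^(log_5 30))

For T(n) = 30T(n/5) + O(n^2): log_5(30) = 2.1133. This is Case 1 of the Master Theorem (c < log_b(a), work dominated by leaves), giving O(n^(log_5 30)).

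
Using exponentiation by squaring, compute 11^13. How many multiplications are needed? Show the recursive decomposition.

Computing 11^13 by squaring (build up from 11^1; each line after the first costs one multiplication):

11^1 = 11
11^2 = (11^1)^2 = 11^2 = 121
11^3 = 11 * 11^2 = 11 * 121 = 1331
11^6 = (11^3)^2 = 1331^2 = 1771561
11^12 = (11^6)^2 = 1771561^2 = 3138428376721
11^13 = 11 * 11^12 = 11 * 3138428376721 = 34522712143931

Result: 34522712143931
Multiplications needed: 5 (5 lines after 11^1)

11^13 = 34522712143931. Using exponentiation by squaring, this requires 5 multiplications. The key idea: if the exponent is even, square the half-power; if odd, multiply by the base once.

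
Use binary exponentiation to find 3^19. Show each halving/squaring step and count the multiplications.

Computing 3^19 by squaring (build up from 3^1; each line after the first costs one multiplication):

3^1 = 3
3^2 = (3^1)^2 = 3^2 = 9
3^4 = (3^2)^2 = 9^2 = 81
3^8 = (3^4)^2 = 81^2 = 6561
3^9 = 3 * 3^8 = 3 * 6561 = 19683
3^18 = (3^9)^2 = 19683^2 = 387420489
3^19 = 3 * 3^18 = 3 * 387420489 = 1162261467

Result: 1162261467
Multiplications needed: 6 (6 lines after 3^1)

3^19 = 1162261467. Using exponentiation by squaring, this requires 6 multiplications. The key idea: if the exponent is even, square the half-power; if odd, multiply by the base once.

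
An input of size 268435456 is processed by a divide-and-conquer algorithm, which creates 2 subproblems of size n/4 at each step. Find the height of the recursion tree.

For divide and conquer with division factor 4:

Problem sizes at each level:
Level 0: 268435456
Level 1: 67108864
Level 2: 16777216
Level 3: 4194304
Level 4: 1048576
Level 5: 262144
Level 6: 65536
Level 7: 16384
Level 8: 4096
Level 9: 1024
Level 10: 256
Level 11: 64
Level 12: 16
Level 13: 4
Level 14: 1

The root is level 0 and the size-1 base case is level 14 (the tree spans levels 0 through 14, i.e. 15 levels counting the root), so the depth is the number of divisions: log_4(268435456) = 14

The recursion tree depth is log_4(268435456) = 14. At each level, the problem size is divided by 4, so it takes 14 divisions to reduce to a base case of size 1. The algorithm makes 2 recursive calls at each level.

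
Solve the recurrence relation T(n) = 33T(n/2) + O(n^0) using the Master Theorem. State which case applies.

Master Theorem for T(n) = 33T(n/2) + O(n^0):

a = 33, b = 2, c = 0
log_b(a) = log_2(33) = 5.0444

Case 1: c = 0 < log_2(33) = 5.0444
T(n) = O(n^(log_2 33))

For T(n) = 33T(n/2) + O(n^0): log_2(33) = 5.0444. This is Case 1 of the Master Theorem (c < log_b(a), work dominated by leaves), giving O(n^(log_2 33)).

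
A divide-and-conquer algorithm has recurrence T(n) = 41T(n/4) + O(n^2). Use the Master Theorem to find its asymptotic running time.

Master Theorem for T(n) = 41T(n/4) + O(n^2):

a = 41, b = 4, c = 2
log_b(a) = log_4(41) = 2.6788

Case 1: c = 2 < log_4(41) = 2.6788
T(n) = O(n^(log_4 41))

For T(n) = 41T(n/4) + O(n^2): log_4(41) = 2.6788. This is Case 1 of the Master Theorem (c < log_b(a), work dominated by leaves), giving O(n^(log_4 41)).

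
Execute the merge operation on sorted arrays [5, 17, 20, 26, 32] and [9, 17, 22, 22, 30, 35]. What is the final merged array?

Merging process:

Compare 5 vs 9: take 5 from left. Merged: [5]
Compare 17 vs 9: take 9 from right. Merged: [5, 9]
Compare 17 vs 17: take 17 from left. Merged: [5, 9, 17]
Compare 20 vs 17: take 17 from right. Merged: [5, 9, 17, 17]
Compare 20 vs 22: take 20 from left. Merged: [5, 9, 17, 17, 20]
Compare 26 vs 22: take 22 from right. Merged: [5, 9, 17, 17, 20, 22]
Compare 26 vs 22: take 22 from right. Merged: [5, 9, 17, 17, 20, 22, 22]
Compare 26 vs 30: take 26 from left. Merged: [5, 9, 17, 17, 20, 22, 22, 26]
Compare 32 vs 30: take 30 from right. Merged: [5, 9, 17, 17, 20, 22, 22, 26, 30]
Compare 32 vs 35: take 32 from left. Merged: [5, 9, 17, 17, 20, 22, 22, 26, 30, 32]
Append remaining from right: [35]. Merged: [5, 9, 17, 17, 20, 22, 22, 26, 30, 32, 35]

Final merged array: [5, 9, 17, 17, 20, 22, 22, 26, 30, 32, 35]
Total comparisons: 10

The merged array is [5, 9, 17, 17, 20, 22, 22, 26, 30, 32, 35], requiring 10 comparisons. The merge step runs in O(n) time where n is the total number of elements.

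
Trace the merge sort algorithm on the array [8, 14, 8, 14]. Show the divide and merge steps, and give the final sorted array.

Merge sort trace:

Split: [8, 14, 8, 14] -> [8, 14] and [8, 14]
  Split: [8, 14] -> [8] and [14]
  Merge: [8] + [14] -> [8, 14]
  Split: [8, 14] -> [8] and [14]
  Merge: [8] + [14] -> [8, 14]
Merge: [8, 14] + [8, 14] -> [8, 8, 14, 14]

Final sorted array: [8, 8, 14, 14]

The merge sort proceeds by recursively splitting the array and merging sorted halves.
After all merges, the sorted array is [8, 8, 14, 14].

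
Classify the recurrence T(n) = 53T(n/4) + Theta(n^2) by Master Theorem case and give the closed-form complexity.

Master Theorem for T(n) = 53T(n/4) + O(n^2):

a = 53, b = 4, c = 2
log_b(a) = log_4(53) = 2.8640

Case 1: c = 2 < log_4(53) = 2.8640
T(n) = O(n^(log_4 53))

For T(n) = 53T(n/4) + O(n^2): log_4(53) = 2.8640. This is Case 1 of the Master Theorem (c < log_b(a), work dominated by leaves), giving O(n^(log_4 53)).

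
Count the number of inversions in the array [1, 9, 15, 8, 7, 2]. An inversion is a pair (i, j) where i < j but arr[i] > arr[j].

Finding inversions in [1, 9, 15, 8, 7, 2]:

(1, 3): arr[1]=9 > arr[3]=8
(1, 4): arr[1]=9 > arr[4]=7
(1, 5): arr[1]=9 > arr[5]=2
(2, 3): arr[2]=15 > arr[3]=8
(2, 4): arr[2]=15 > arr[4]=7
(2, 5): arr[2]=15 > arr[5]=2
(3, 4): arr[3]=8 > arr[4]=7
(3, 5): arr[3]=8 > arr[5]=2
(4, 5): arr[4]=7 > arr[5]=2

Total inversions: 9

The array has 9 inversion(s): (1,3), (1,4), (1,5), (2,3), (2,4), (2,5), (3,4), (3,5), (4,5). Each pair (i,j) satisfies i < j and arr[i] > arr[j].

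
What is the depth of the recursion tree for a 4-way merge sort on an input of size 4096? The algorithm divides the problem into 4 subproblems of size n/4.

For divide and conquer with division factor 4:

Problem sizes at each level:
Level 0: 4096
Level 1: 1024
Level 2: 256
Level 3: 64
Level 4: 16
Level 5: 4
Level 6: 1

The root is level 0 and the size-1 base case is level 6 (the tree spans levels 0 through 6, i.e. 7 levels counting the root), so the depth is the number of divisions: log_4(4096) = 6

The recursion tree depth is log_4(4096) = 6. At each level, the problem size is divided by 4, so it takes 6 divisions to reduce to a base case of size 1. The algorithm makes 4 recursive calls at each level.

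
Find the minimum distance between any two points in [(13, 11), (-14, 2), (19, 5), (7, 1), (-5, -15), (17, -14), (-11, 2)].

Computing all pairwise distances among 7 points:

d((13, 11), (-14, 2)) = 28.4605
d((13, 11), (19, 5)) = 8.4853
d((13, 11), (7, 1)) = 11.6619
d((13, 11), (-5, -15)) = 31.6228
d((13, 11), (17, -14)) = 25.318
d((13, 11), (-11, 2)) = 25.632
d((-14, 2), (19, 5)) = 33.1361
d((-14, 2), (7, 1)) = 21.0238
d((-14, 2), (-5, -15)) = 19.2354
d((-14, 2), (17, -14)) = 34.8855
d((-14, 2), (-11, 2)) = 3.0 <-- minimum
d((19, 5), (7, 1)) = 12.6491
d((19, 5), (-5, -15)) = 31.241
d((19, 5), (17, -14)) = 19.105
d((19, 5), (-11, 2)) = 30.1496
d((7, 1), (-5, -15)) = 20.0
d((7, 1), (17, -14)) = 18.0278
d((7, 1), (-11, 2)) = 18.0278
d((-5, -15), (17, -14)) = 22.0227
d((-5, -15), (-11, 2)) = 18.0278
d((17, -14), (-11, 2)) = 32.249

Closest pair: (-14, 2) and (-11, 2) with distance 3.0

The closest pair is (-14, 2) and (-11, 2) with Euclidean distance 3.0. For 7 points, brute-force pairwise comparison is shown above. For large n, the divide-and-conquer algorithm (sort by x, recurse on halves, check the dividing strip) achieves O(n log n).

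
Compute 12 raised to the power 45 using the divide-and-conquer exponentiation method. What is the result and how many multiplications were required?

Computing 12^45 by squaring (build up from 12^1; each line after the first costs one multiplication):

12^1 = 12
12^2 = (12^1)^2 = 12^2 = 144
12^4 = (12^2)^2 = 144^2 = 20736
12^5 = 12 * 12^4 = 12 * 20736 = 248832
12^10 = (12^5)^2 = 248832^2 = 61917364224
12^11 = 12 * 12^10 = 12 * 61917364224 = 743008370688
12^22 = (12^11)^2 = 743008370688^2 = 552061438912436417593344
12^44 = (12^22)^2 = 552061438912436417593344^2 = 304771832334069766392840191887919236168953102336
12^45 = 12 * 12^44 = 12 * 304771832334069766392840191887919236168953102336 = 3657261988008837196714082302655030834027437228032

Result: 3657261988008837196714082302655030834027437228032
Multiplications needed: 8 (8 lines after 12^1)

12^45 = 3657261988008837196714082302655030834027437228032. Using exponentiation by squaring, this requires 8 multiplications. The key idea: if the exponent is even, square the half-power; if odd, multiply by the base once.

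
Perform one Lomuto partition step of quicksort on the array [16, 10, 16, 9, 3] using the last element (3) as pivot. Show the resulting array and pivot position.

Lomuto partition with pivot = 3:

Initial array: [16, 10, 16, 9, 3]

arr[0]=16 > 3: no swap
arr[1]=10 > 3: no swap
arr[2]=16 > 3: no swap
arr[3]=9 > 3: no swap

Place pivot at position 0: [3, 10, 16, 9, 16]
Pivot position: 0

After partitioning with pivot 3, the array becomes [3, 10, 16, 9, 16]. The pivot is placed at index 0. All elements to the left of the pivot are <= 3, and all elements to the right are > 3.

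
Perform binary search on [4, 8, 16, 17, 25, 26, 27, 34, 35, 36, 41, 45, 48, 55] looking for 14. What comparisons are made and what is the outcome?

Binary search for 14 in [4, 8, 16, 17, 25, 26, 27, 34, 35, 36, 41, 45, 48, 55]:

lo=0, hi=13, mid=6, arr[mid]=27 -> 27 > 14, search left half
lo=0, hi=5, mid=2, arr[mid]=16 -> 16 > 14, search left half
lo=0, hi=1, mid=0, arr[mid]=4 -> 4 < 14, search right half
lo=1, hi=1, mid=1, arr[mid]=8 -> 8 < 14, search right half
lo=2 > hi=1, target 14 not found

Binary search determines that 14 is not in the array after 4 comparisons. The search space was exhausted without finding the target.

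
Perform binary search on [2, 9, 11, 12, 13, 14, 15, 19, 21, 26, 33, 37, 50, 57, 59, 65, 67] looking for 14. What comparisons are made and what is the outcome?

Binary search for 14 in [2, 9, 11, 12, 13, 14, 15, 19, 21, 26, 33, 37, 50, 57, 59, 65, 67]:

lo=0, hi=16, mid=8, arr[mid]=21 -> 21 > 14, search left half
lo=0, hi=7, mid=3, arr[mid]=12 -> 12 < 14, search right half
lo=4, hi=7, mid=5, arr[mid]=14 -> Found target at index 5!

Binary search finds 14 at index 5 after 3 comparisons. The search repeatedly halves the search space by comparing with the middle element.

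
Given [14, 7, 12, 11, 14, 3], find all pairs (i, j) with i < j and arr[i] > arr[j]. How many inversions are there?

Finding inversions in [14, 7, 12, 11, 14, 3]:

(0, 1): arr[0]=14 > arr[1]=7
(0, 2): arr[0]=14 > arr[2]=12
(0, 3): arr[0]=14 > arr[3]=11
(0, 5): arr[0]=14 > arr[5]=3
(1, 5): arr[1]=7 > arr[5]=3
(2, 3): arr[2]=12 > arr[3]=11
(2, 5): arr[2]=12 > arr[5]=3
(3, 5): arr[3]=11 > arr[5]=3
(4, 5): arr[4]=14 > arr[5]=3

Total inversions: 9

The array has 9 inversion(s): (0,1), (0,2), (0,3), (0,5), (1,5), (2,3), (2,5), (3,5), (4,5). Each pair (i,j) satisfies i < j and arr[i] > arr[j].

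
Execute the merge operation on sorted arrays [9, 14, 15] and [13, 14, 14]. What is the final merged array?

Merging process:

Compare 9 vs 13: take 9 from left. Merged: [9]
Compare 14 vs 13: take 13 from right. Merged: [9, 13]
Compare 14 vs 14: take 14 from left. Merged: [9, 13, 14]
Compare 15 vs 14: take 14 from right. Merged: [9, 13, 14, 14]
Compare 15 vs 14: take 14 from right. Merged: [9, 13, 14, 14, 14]
Append remaining from left: [15]. Merged: [9, 13, 14, 14, 14, 15]

Final merged array: [9, 13, 14, 14, 14, 15]
Total comparisons: 5

The merged array is [9, 13, 14, 14, 14, 15], requiring 5 comparisons. The merge step runs in O(n) time where n is the total number of elements.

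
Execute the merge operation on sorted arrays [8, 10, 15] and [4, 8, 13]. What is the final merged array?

Merging process:

Compare 8 vs 4: take 4 from right. Merged: [4]
Compare 8 vs 8: take 8 from left. Merged: [4, 8]
Compare 10 vs 8: take 8 from right. Merged: [4, 8, 8]
Compare 10 vs 13: take 10 from left. Merged: [4, 8, 8, 10]
Compare 15 vs 13: take 13 from right. Merged: [4, 8, 8, 10, 13]
Append remaining from left: [15]. Merged: [4, 8, 8, 10, 13, 15]

Final merged array: [4, 8, 8, 10, 13, 15]
Total comparisons: 5

The merged array is [4, 8, 8, 10, 13, 15], requiring 5 comparisons. The merge step runs in O(n) time where n is the total number of elements.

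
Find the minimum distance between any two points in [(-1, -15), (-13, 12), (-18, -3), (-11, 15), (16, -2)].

Computing all pairwise distances among 5 points:

d((-1, -15), (-13, 12)) = 29.5466
d((-1, -15), (-18, -3)) = 20.8087
d((-1, -15), (-11, 15)) = 31.6228
d((-1, -15), (16, -2)) = 21.4009
d((-13, 12), (-18, -3)) = 15.8114
d((-13, 12), (-11, 15)) = 3.6056 <-- minimum
d((-13, 12), (16, -2)) = 32.2025
d((-18, -3), (-11, 15)) = 19.3132
d((-18, -3), (16, -2)) = 34.0147
d((-11, 15), (16, -2)) = 31.9061

Closest pair: (-13, 12) and (-11, 15) with distance 3.6056

The closest pair is (-13, 12) and (-11, 15) with Euclidean distance 3.6056. For 5 points, brute-force pairwise comparison is shown above. For large n, the divide-and-conquer algorithm (sort by x, recurse on halves, check the dividing strip) achieves O(n log n).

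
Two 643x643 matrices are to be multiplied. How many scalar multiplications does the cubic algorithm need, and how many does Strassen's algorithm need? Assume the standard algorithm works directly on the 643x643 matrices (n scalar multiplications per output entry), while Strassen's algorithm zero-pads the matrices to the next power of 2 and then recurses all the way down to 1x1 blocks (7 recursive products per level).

Matrix multiplication for 643x643 matrices:

Strassen's algorithm requires power-of-2 dimensions. Pad 643x643 to 1024x1024 (next power of 2).

Standard algorithm: 643^3 = 265847707 multiplications
Strassen's algorithm: 7^(log2(1024)) = 7^10 = 282475249 multiplications
Difference: 265847707 - 282475249 = -16627542 (Strassen uses MORE here due to padding overhead — for small or just-over-power-of-2 n, padding can outweigh the per-level savings)

Standard: 265847707 multiplications (643^3). Strassen: 282475249 multiplications (7^10, after padding to 1024x1024). Strassen reduces 8 recursive multiplications to 7 at each level.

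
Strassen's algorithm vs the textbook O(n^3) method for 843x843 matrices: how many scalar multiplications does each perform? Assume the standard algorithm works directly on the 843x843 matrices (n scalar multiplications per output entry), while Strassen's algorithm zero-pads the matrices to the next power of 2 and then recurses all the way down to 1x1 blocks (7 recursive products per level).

Matrix multiplication for 843x843 matrices:

Strassen's algorithm requires power-of-2 dimensions. Pad 843x843 to 1024x1024 (next power of 2).

Standard algorithm: 843^3 = 599077107 multiplications
Strassen's algorithm: 7^(log2(1024)) = 7^10 = 282475249 multiplications
Savings: 599077107 - 282475249 = 316601858 multiplications

Standard: 599077107 multiplications (843^3). Strassen: 282475249 multiplications (7^10, after padding to 1024x1024). Strassen reduces 8 recursive multiplications to 7 at each level.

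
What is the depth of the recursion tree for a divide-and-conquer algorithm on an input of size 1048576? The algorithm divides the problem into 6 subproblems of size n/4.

For divide and conquer with division factor 4:

Problem sizes at each level:
Level 0: 1048576
Level 1: 262144
Level 2: 65536
Level 3: 16384
Level 4: 4096
Level 5: 1024
Level 6: 256
Level 7: 64
Level 8: 16
Level 9: 4
Level 10: 1

The root is level 0 and the size-1 base case is level 10 (the tree spans levels 0 through 10, i.e. 11 levels counting the root), so the depth is the number of divisions: log_4(1048576) = 10

The recursion tree depth is log_4(1048576) = 10. At each level, the problem size is divided by 4, so it takes 10 divisions to reduce to a base case of size 1. The algorithm makes 6 recursive calls at each level.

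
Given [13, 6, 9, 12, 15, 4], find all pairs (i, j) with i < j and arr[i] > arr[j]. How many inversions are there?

Finding inversions in [13, 6, 9, 12, 15, 4]:

(0, 1): arr[0]=13 > arr[1]=6
(0, 2): arr[0]=13 > arr[2]=9
(0, 3): arr[0]=13 > arr[3]=12
(0, 5): arr[0]=13 > arr[5]=4
(1, 5): arr[1]=6 > arr[5]=4
(2, 5): arr[2]=9 > arr[5]=4
(3, 5): arr[3]=12 > arr[5]=4
(4, 5): arr[4]=15 > arr[5]=4

Total inversions: 8

The array has 8 inversion(s): (0,1), (0,2), (0,3), (0,5), (1,5), (2,5), (3,5), (4,5). Each pair (i,j) satisfies i < j and arr[i] > arr[j].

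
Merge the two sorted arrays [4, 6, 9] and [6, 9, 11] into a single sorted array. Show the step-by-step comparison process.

Merging process:

Compare 4 vs 6: take 4 from left. Merged: [4]
Compare 6 vs 6: take 6 from left. Merged: [4, 6]
Compare 9 vs 6: take 6 from right. Merged: [4, 6, 6]
Compare 9 vs 9: take 9 from left. Merged: [4, 6, 6, 9]
Append remaining from right: [9, 11]. Merged: [4, 6, 6, 9, 9, 11]

Final merged array: [4, 6, 6, 9, 9, 11]
Total comparisons: 4

The merged array is [4, 6, 6, 9, 9, 11], requiring 4 comparisons. The merge step runs in O(n) time where n is the total number of elements.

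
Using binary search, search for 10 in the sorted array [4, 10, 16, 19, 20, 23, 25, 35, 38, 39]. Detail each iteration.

Binary search for 10 in [4, 10, 16, 19, 20, 23, 25, 35, 38, 39]:

lo=0, hi=9, mid=4, arr[mid]=20 -> 20 > 10, search left half
lo=0, hi=3, mid=1, arr[mid]=10 -> Found target at index 1!

Binary search finds 10 at index 1 after 2 comparisons. The search repeatedly halves the search space by comparing with the middle element.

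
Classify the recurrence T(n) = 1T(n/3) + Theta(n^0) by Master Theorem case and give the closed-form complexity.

Master Theorem for T(n) = 1T(n/3) + O(n^0):

a = 1, b = 3, c = 0
log_b(a) = log_3(1) = 0.0000

Case 2: c = 0 = log_3(1) = 0.0000
T(n) = O(n^0 log n) = O(log n)

For T(n) = 1T(n/3) + O(n^0): log_3(1) = 0.0000. This is Case 2 of the Master Theorem (c = log_b(a), equal work at all levels), giving O(log n).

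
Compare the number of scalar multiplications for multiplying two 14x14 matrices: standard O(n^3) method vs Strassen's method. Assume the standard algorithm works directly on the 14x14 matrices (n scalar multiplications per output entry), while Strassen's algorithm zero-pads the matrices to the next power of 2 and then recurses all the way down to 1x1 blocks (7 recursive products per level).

Matrix multiplication for 14x14 matrices:

Strassen's algorithm requires power-of-2 dimensions. Pad 14x14 to 16x16 (next power of 2).

Standard algorithm: 14^3 = 2744 multiplications
Strassen's algorithm: 7^(log2(16)) = 7^4 = 2401 multiplications
Savings: 2744 - 2401 = 343 multiplications

Standard: 2744 multiplications (14^3). Strassen: 2401 multiplications (7^4, after padding to 16x16). Strassen reduces 8 recursive multiplications to 7 at each level.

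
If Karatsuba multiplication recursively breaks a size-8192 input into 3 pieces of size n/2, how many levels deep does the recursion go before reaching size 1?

For divide and conquer with division factor 2:

Problem sizes at each level:
Level 0: 8192
Level 1: 4096
Level 2: 2048
Level 3: 1024
Level 4: 512
Level 5: 256
Level 6: 128
Level 7: 64
Level 8: 32
Level 9: 16
Level 10: 8
Level 11: 4
Level 12: 2
Level 13: 1

The root is level 0 and the size-1 base case is level 13 (the tree spans levels 0 through 13, i.e. 14 levels counting the root), so the depth is the number of divisions: log_2(8192) = 13

The recursion tree depth is log_2(8192) = 13. At each level, the problem size is divided by 2, so it takes 13 divisions to reduce to a base case of size 1. The algorithm makes 3 recursive calls at each level.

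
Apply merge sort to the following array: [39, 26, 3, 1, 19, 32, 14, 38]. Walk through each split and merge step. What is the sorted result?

Merge sort trace:

Split: [39, 26, 3, 1, 19, 32, 14, 38] -> [39, 26, 3, 1] and [19, 32, 14, 38]
  Split: [39, 26, 3, 1] -> [39, 26] and [3, 1]
    Split: [39, 26] -> [39] and [26]
    Merge: [39] + [26] -> [26, 39]
    Split: [3, 1] -> [3] and [1]
    Merge: [3] + [1] -> [1, 3]
  Merge: [26, 39] + [1, 3] -> [1, 3, 26, 39]
  Split: [19, 32, 14, 38] -> [19, 32] and [14, 38]
    Split: [19, 32] -> [19] and [32]
    Merge: [19] + [32] -> [19, 32]
    Split: [14, 38] -> [14] and [38]
    Merge: [14] + [38] -> [14, 38]
  Merge: [19, 32] + [14, 38] -> [14, 19, 32, 38]
Merge: [1, 3, 26, 39] + [14, 19, 32, 38] -> [1, 3, 14, 19, 26, 32, 38, 39]

Final sorted array: [1, 3, 14, 19, 26, 32, 38, 39]

The merge sort proceeds by recursively splitting the array and merging sorted halves.
After all merges, the sorted array is [1, 3, 14, 19, 26, 32, 38, 39].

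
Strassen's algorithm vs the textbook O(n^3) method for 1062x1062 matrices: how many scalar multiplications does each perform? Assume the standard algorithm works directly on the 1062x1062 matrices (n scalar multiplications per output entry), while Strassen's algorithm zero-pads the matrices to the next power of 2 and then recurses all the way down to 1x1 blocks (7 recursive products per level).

Matrix multiplication for 1062x1062 matrices:

Strassen's algorithm requires power-of-2 dimensions. Pad 1062x1062 to 2048x2048 (next power of 2).

Standard algorithm: 1062^3 = 1197770328 multiplications
Strassen's algorithm: 7^(log2(2048)) = 7^11 = 1977326743 multiplications
Difference: 1197770328 - 1977326743 = -779556415 (Strassen uses MORE here due to padding overhead — for small or just-over-power-of-2 n, padding can outweigh the per-level savings)

Standard: 1197770328 multiplications (1062^3). Strassen: 1977326743 multiplications (7^11, after padding to 2048x2048). Strassen reduces 8 recursive multiplications to 7 at each level.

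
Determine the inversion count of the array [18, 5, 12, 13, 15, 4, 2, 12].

Finding inversions in [18, 5, 12, 13, 15, 4, 2, 12]:

(0, 1): arr[0]=18 > arr[1]=5
(0, 2): arr[0]=18 > arr[2]=12
(0, 3): arr[0]=18 > arr[3]=13
(0, 4): arr[0]=18 > arr[4]=15
(0, 5): arr[0]=18 > arr[5]=4
(0, 6): arr[0]=18 > arr[6]=2
(0, 7): arr[0]=18 > arr[7]=12
(1, 5): arr[1]=5 > arr[5]=4
(1, 6): arr[1]=5 > arr[6]=2
(2, 5): arr[2]=12 > arr[5]=4
(2, 6): arr[2]=12 > arr[6]=2
(3, 5): arr[3]=13 > arr[5]=4
(3, 6): arr[3]=13 > arr[6]=2
(3, 7): arr[3]=13 > arr[7]=12
(4, 5): arr[4]=15 > arr[5]=4
(4, 6): arr[4]=15 > arr[6]=2
(4, 7): arr[4]=15 > arr[7]=12
(5, 6): arr[5]=4 > arr[6]=2

Total inversions: 18

The array has 18 inversion(s): (0,1), (0,2), (0,3), (0,4), (0,5), (0,6), (0,7), (1,5), (1,6), (2,5), (2,6), (3,5), (3,6), (3,7), (4,5), (4,6), (4,7), (5,6). Each pair (i,j) satisfies i < j and arr[i] > arr[j].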